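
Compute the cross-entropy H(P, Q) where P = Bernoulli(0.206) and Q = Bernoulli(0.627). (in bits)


H(P,Q) = -p*log2(q) - (1-p)*log2(1-q). -0.206*log2(0.627) = 0.138733; -0.794*log2(0.373) = 1.129665. H(P,Q) = 0.138733 + 1.129665 = 1.2684

1.2684 bits


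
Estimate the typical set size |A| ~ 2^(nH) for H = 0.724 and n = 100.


log2|A_typical| = nH = 100 * 0.724 = 72.4, so |A_typical| ~ 2^72.4 = 6.231e+21

6.231e+21


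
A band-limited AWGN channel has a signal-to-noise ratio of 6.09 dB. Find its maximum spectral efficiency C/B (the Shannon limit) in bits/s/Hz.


SNR_linear = 10^(6.09/10) = 4.0644; C/B = log2(1 + SNR_linear) = log2(1 + 4.0644) = 2.3404

2.3404 bits/s/Hz


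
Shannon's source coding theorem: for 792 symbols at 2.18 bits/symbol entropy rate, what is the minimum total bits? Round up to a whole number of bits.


Minimum bits >= n * H = 792 * 2.18 = 1726.56, rounded up to a whole number of bits = 1727

1727 bits


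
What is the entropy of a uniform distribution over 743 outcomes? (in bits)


H = log2(n) = log2(743) = 9.5372

9.5372 bits


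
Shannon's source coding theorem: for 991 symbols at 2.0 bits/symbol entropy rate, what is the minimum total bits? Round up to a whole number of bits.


Minimum bits >= n * H = 991 * 2.0 = 1982.0, rounded up to a whole number of bits = 1982

1982 bits


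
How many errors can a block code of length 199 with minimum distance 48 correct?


Correction capability = floor((d-1)/2) = floor((48-1)/2) = 23

23 errors


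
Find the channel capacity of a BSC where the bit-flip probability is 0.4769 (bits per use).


H(p) = -p*log2(p) - (1-p)*log2(1-p) = -0.4769*log2(0.4769) - 0.5231*log2(0.5231) = 0.509444 + 0.489015 = 0.9985. C = 1 - H(p) = 1 - 0.9985 = 0.0015

0.0015 bits


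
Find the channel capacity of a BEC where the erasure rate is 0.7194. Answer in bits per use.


C = 1 - epsilon = 1 - 0.7194 = 0.2806

0.2806 bits


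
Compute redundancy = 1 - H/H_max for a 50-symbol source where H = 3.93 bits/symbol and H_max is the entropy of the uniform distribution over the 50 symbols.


H_max = log2(K) = log2(50) = 5.6439 bits/symbol. Redundancy = 1 - H/H_max = 1 - 3.93/5.6439 = 1 - 0.6963 = 0.3037

0.3037


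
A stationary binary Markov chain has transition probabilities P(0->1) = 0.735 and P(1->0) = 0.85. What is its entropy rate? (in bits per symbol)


Stationary distribution: pi_0 = p10/(p01+p10) = 0.5363, pi_1 = 0.4637. Entropy rate H' = pi_0*H(p01) + pi_1*H(p10) = 0.5363*0.8342 + 0.4637*0.6098 = 0.7302

0.7302 bits/symbol


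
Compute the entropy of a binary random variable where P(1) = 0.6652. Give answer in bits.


H = -p*log2(p) - (1-p)*log2(1-p). -0.6652*log2(0.6652) = 0.391231; -0.3348*log2(0.3348) = 0.528525. H = 0.391231 + 0.528525 = 0.9198

0.9198 bits


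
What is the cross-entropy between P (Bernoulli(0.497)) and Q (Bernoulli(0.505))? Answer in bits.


H(P,Q) = -p*log2(q) - (1-p)*log2(1-q). -0.497*log2(0.505) = 0.489865; -0.503*log2(0.495) = 0.510293. H(P,Q) = 0.489865 + 0.510293 = 1.0002

1.0002 bits


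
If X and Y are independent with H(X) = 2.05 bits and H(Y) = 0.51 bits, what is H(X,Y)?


For independent variables, H(X,Y) = H(X) + H(Y) = 2.05 + 0.51 = 2.56

2.56 bits


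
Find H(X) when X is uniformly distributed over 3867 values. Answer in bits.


H = log2(n) = log2(3867) = 11.917

11.917 bits


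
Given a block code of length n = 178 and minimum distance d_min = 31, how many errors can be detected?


Detection capability = d_min - 1 = 31 - 1 = 30

30 errors


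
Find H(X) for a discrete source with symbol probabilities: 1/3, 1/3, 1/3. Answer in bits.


H = -sum(p_i * log2(p_i)). Terms: -(1/3)*log2(1/3) = 0.528321; -(1/3)*log2(1/3) = 0.528321; -(1/3)*log2(1/3) = 0.528321. H = 0.528321 + 0.528321 + 0.528321 = 1.585

1.585 bits


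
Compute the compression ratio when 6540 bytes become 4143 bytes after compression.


Ratio = original / compressed = 6540 / 4143 = 1.5786

1.5786


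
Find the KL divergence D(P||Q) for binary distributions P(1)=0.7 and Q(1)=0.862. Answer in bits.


KL = p*log2(p/q) + (1-p)*log2((1-p)/(1-q)) = 0.7*log2(0.7/0.862) + 0.3*log2(0.3/0.138) = 0.1259

0.1259 bits


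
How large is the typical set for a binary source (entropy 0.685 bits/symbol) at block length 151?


log2|A_typical| = nH = 151 * 0.685 = 103.435, so |A_typical| ~ 2^103.435 = 1.371e+31

1.371e+31


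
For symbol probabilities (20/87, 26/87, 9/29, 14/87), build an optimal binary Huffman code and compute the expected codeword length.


Huffman construction (repeatedly merge the two least-probable nodes; each merge adds 1 bit to every symbol beneath it): 14/87 + 20/87 = 34/87; 26/87 + 9/29 = 53/87; 34/87 + 53/87 = 1. Resulting codeword lengths (in the order the probabilities were given): (2, 2, 2, 2). L_avg = sum(p_i * l_i) = 20/87*2 + 26/87*2 + 9/29*2 + 14/87*2 = 2

2.0 bits


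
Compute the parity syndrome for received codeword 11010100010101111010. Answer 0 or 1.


Syndrome = XOR of all bits = 1 XOR 1 XOR 0 XOR 1 XOR 0 XOR 1 XOR 0 XOR 0 XOR 0 XOR 1 XOR 0 XOR 1 XOR 0 XOR 1 XOR 1 XOR 1 XOR 1 XOR 0 XOR 1 XOR 0 = 1

1


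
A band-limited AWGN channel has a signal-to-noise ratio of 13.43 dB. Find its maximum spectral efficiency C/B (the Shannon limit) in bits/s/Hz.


SNR_linear = 10^(13.43/10) = 22.0293; C/B = log2(1 + SNR_linear) = log2(1 + 22.0293) = 4.5254

4.5254 bits/s/Hz


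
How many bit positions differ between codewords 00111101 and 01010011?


Count differing positions: . ^ ^ . ^ ^ ^ . = 5 differences

5


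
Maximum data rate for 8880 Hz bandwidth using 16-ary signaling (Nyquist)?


Rate = 2 * B * log2(M) = 2 * 8880 * 4.0 = 71040.0

71040.0 bps


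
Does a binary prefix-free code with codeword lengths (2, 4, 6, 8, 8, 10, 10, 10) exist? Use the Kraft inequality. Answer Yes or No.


Kraft sum = sum(2^(-l_i)) = 0.3389, need <= 1. Result: satisfied (a binary prefix-free code with these lengths exists)

Yes


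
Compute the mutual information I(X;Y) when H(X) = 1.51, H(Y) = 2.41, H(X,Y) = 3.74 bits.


I(X;Y) = H(X) + H(Y) - H(X,Y) = 1.51 + 2.41 - 3.74 = 0.18

0.18 bits


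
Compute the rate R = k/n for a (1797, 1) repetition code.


Rate = k/n = 1/1797

1/1797


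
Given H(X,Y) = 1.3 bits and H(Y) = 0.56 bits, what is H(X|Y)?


H(X|Y) = H(X,Y) - H(Y) = 1.3 - 0.56 = 0.74

0.74 bits


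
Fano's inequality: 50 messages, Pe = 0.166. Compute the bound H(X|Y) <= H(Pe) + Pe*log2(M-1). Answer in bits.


H(Pe) = -Pe*log2(Pe) - (1-Pe)*log2(1-Pe) = -0.166*log2(0.166) - 0.834*log2(0.834) = 0.430064 + 0.218409 = 0.6485. Pe*log2(M-1) = 0.166*log2(49) = 0.932042. Bound = H(Pe) + Pe*log2(M-1) = 0.430064 + 0.218409 + 0.932042 = 1.5805

1.5805 bits


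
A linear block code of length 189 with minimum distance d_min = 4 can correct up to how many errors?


Correction capability = floor((d-1)/2) = floor((4-1)/2) = 1

1 errors


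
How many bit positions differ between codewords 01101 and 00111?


Count differing positions: . ^ . ^ . = 2 differences

2


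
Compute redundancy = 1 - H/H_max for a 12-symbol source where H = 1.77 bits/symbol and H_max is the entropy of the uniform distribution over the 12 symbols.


H_max = log2(K) = log2(12) = 3.585 bits/symbol. Redundancy = 1 - H/H_max = 1 - 1.77/3.585 = 1 - 0.4937 = 0.5063

0.5063


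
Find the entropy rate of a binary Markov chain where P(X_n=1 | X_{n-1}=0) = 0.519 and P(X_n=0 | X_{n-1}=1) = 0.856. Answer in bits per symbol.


Stationary distribution: pi_0 = p10/(p01+p10) = 0.6225, pi_1 = 0.3775. Entropy rate H' = pi_0*H(p01) + pi_1*H(p10) = 0.6225*0.999 + 0.3775*0.5946 = 0.8463

0.8463 bits/symbol


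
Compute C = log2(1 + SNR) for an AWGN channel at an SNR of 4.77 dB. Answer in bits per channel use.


SNR_linear = 10^(4.77/10) = 2.9992; C = log2(1 + SNR_linear) = log2(1 + 2.9992) = 1.9997

1.9997 bits/channel use


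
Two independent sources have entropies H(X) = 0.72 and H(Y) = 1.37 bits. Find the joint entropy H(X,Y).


For independent variables, H(X,Y) = H(X) + H(Y) = 0.72 + 1.37 = 2.09

2.09 bits


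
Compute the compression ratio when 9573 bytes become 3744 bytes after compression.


Ratio = original / compressed = 9573 / 3744 = 2.5569

2.5569


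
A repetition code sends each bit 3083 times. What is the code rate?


Rate = k/n = 1/3083

1/3083


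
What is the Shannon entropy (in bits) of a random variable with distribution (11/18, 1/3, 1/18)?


H = -sum(p_i * log2(p_i)). Terms: -(11/18)*log2(11/18) = 0.434190; -(1/3)*log2(1/3) = 0.528321; -(1/18)*log2(1/18) = 0.231663. H = 0.434190 + 0.528321 + 0.231663 = 1.1942

1.1942 bits


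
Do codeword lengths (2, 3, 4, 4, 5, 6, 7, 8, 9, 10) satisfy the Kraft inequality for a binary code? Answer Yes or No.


Kraft sum = sum(2^(-l_i)) = 0.5615, need <= 1. Result: satisfied (a binary prefix-free code with these lengths exists)

Yes


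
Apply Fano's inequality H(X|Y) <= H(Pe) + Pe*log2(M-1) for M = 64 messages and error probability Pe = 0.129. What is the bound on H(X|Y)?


H(Pe) = -Pe*log2(Pe) - (1-Pe)*log2(1-Pe) = -0.129*log2(0.129) - 0.871*log2(0.871) = 0.381138 + 0.173551 = 0.5547. Pe*log2(M-1) = 0.129*log2(63) = 0.771069. Bound = H(Pe) + Pe*log2(M-1) = 0.381138 + 0.173551 + 0.771069 = 1.3258

1.3258 bits


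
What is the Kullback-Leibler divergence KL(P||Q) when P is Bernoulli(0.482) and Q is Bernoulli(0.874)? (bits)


KL = p*log2(p/q) + (1-p)*log2((1-p)/(1-q)) = 0.482*log2(0.482/0.874) + 0.518*log2(0.518/0.126) = 0.6426

0.6426 bits


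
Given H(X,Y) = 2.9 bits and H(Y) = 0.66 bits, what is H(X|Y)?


H(X|Y) = H(X,Y) - H(Y) = 2.9 - 0.66 = 2.24

2.24 bits


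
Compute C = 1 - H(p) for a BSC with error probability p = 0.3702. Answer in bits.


H(p) = -p*log2(p) - (1-p)*log2(1-p) = -0.3702*log2(0.3702) - 0.6298*log2(0.6298) = 0.530727 + 0.420098 = 0.9508. C = 1 - H(p) = 1 - 0.9508 = 0.0492

0.0492 bits


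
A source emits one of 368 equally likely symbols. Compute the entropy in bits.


H = log2(n) = log2(368) = 8.5236

8.5236 bits


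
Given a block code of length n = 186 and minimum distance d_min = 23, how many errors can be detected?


Detection capability = d_min - 1 = 23 - 1 = 22

22 errors


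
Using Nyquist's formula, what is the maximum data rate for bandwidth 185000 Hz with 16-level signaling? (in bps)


Rate = 2 * B * log2(M) = 2 * 185000 * 4.0 = 1480000.0

1480000.0 bps


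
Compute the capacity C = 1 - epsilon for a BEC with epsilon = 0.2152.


C = 1 - epsilon = 1 - 0.2152 = 0.7848

0.7848 bits


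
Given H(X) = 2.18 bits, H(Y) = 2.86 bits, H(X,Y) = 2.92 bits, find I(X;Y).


I(X;Y) = H(X) + H(Y) - H(X,Y) = 2.18 + 2.86 - 2.92 = 2.12

2.12 bits


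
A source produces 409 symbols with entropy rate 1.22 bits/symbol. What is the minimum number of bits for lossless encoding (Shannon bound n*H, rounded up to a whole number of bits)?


Minimum bits >= n * H = 409 * 1.22 = 498.98, rounded up to a whole number of bits = 499

499 bits


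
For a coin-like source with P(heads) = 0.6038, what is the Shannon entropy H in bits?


H = -p*log2(p) - (1-p)*log2(1-p). -0.6038*log2(0.6038) = 0.439480; -0.3962*log2(0.3962) = 0.529204. H = 0.439480 + 0.529204 = 0.9687

0.9687 bits


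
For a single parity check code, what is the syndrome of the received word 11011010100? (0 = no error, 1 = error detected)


Syndrome = XOR of all bits = 1 XOR 1 XOR 0 XOR 1 XOR 1 XOR 0 XOR 1 XOR 0 XOR 1 XOR 0 XOR 0 = 0

0


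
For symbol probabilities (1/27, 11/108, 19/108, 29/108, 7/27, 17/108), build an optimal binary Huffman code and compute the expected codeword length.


Huffman construction (repeatedly merge the two least-probable nodes; each merge adds 1 bit to every symbol beneath it): 1/27 + 11/108 = 5/36; 5/36 + 17/108 = 8/27; 19/108 + 7/27 = 47/108; 29/108 + 8/27 = 61/108; 47/108 + 61/108 = 1. Resulting codeword lengths (in the order the probabilities were given): (4, 4, 2, 2, 2, 3). L_avg = sum(p_i * l_i) = 1/27*4 + 11/108*4 + 19/108*2 + 29/108*2 + 7/27*2 + 17/108*3 = 263/108 = 2.4352

2.4352 bits


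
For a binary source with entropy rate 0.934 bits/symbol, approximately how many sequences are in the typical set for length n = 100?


log2|A_typical| = nH = 100 * 0.934 = 93.4, so |A_typical| ~ 2^93.4 = 1.307e+28

1.307e+28


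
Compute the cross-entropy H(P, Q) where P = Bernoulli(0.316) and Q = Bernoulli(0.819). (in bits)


H(P,Q) = -p*log2(q) - (1-p)*log2(1-q). -0.316*log2(0.819) = 0.091028; -0.684*log2(0.181) = 1.686702. H(P,Q) = 0.091028 + 1.686702 = 1.7777

1.7777 bits


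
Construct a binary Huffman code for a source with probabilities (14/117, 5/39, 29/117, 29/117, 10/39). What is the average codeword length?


Huffman construction (repeatedly merge the two least-probable nodes; each merge adds 1 bit to every symbol beneath it): 14/117 + 5/39 = 29/117; 29/117 + 29/117 = 58/117; 29/117 + 10/39 = 59/117; 58/117 + 59/117 = 1. Resulting codeword lengths (in the order the probabilities were given): (3, 3, 2, 2, 2). L_avg = sum(p_i * l_i) = 14/117*3 + 5/39*3 + 29/117*2 + 29/117*2 + 10/39*2 = 263/117 = 2.2479

2.2479 bits


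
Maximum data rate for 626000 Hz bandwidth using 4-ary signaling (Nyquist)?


Rate = 2 * B * log2(M) = 2 * 626000 * 2.0 = 2504000.0

2504000.0 bps


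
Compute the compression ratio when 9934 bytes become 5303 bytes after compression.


Ratio = original / compressed = 9934 / 5303 = 1.8733

1.8733


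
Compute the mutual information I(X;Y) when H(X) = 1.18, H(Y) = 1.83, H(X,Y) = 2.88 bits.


I(X;Y) = H(X) + H(Y) - H(X,Y) = 1.18 + 1.83 - 2.88 = 0.13

0.13 bits


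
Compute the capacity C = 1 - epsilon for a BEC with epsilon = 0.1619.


C = 1 - epsilon = 1 - 0.1619 = 0.8381

0.8381 bits


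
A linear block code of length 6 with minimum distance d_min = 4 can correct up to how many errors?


Correction capability = floor((d-1)/2) = floor((4-1)/2) = 1

1 errors


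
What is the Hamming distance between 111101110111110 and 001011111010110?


Count differing positions: ^ ^ . ^ ^ . . . ^ ^ . ^ . . . = 7 differences

7


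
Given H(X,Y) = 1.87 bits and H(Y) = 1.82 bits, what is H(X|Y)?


H(X|Y) = H(X,Y) - H(Y) = 1.87 - 1.82 = 0.05

0.05 bits


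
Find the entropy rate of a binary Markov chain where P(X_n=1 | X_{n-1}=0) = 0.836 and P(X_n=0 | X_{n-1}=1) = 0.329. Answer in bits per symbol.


Stationary distribution: pi_0 = p10/(p01+p10) = 0.2824, pi_1 = 0.7176. Entropy rate H' = pi_0*H(p01) + pi_1*H(p10) = 0.2824*0.6438 + 0.7176*0.9139 = 0.8376

0.8376 bits/symbol


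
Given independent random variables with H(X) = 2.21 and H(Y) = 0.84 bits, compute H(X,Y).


For independent variables, H(X,Y) = H(X) + H(Y) = 2.21 + 0.84 = 3.05

3.05 bits


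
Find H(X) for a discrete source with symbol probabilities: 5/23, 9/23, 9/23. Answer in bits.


H = -sum(p_i * log2(p_i)). Terms: -(5/23)*log2(5/23) = 0.478616; -(9/23)*log2(9/23) = 0.529684; -(9/23)*log2(9/23) = 0.529684. H = 0.478616 + 0.529684 + 0.529684 = 1.538

1.538 bits


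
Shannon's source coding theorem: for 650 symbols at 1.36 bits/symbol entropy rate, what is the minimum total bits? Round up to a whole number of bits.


Minimum bits >= n * H = 650 * 1.36 = 884.0, rounded up to a whole number of bits = 884

884 bits


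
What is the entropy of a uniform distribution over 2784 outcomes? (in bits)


H = log2(n) = log2(2784) = 11.4429

11.4429 bits


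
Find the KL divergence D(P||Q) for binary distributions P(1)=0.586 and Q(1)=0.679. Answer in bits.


KL = p*log2(p/q) + (1-p)*log2((1-p)/(1-q)) = 0.586*log2(0.586/0.679) + 0.414*log2(0.414/0.321) = 0.0274

0.0274 bits


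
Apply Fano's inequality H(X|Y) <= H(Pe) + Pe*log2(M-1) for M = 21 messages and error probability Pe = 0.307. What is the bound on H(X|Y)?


H(Pe) = -Pe*log2(Pe) - (1-Pe)*log2(1-Pe) = -0.307*log2(0.307) - 0.693*log2(0.693) = 0.523033 + 0.366647 = 0.8897. Pe*log2(M-1) = 0.307*log2(20) = 1.326832. Bound = H(Pe) + Pe*log2(M-1) = 0.523033 + 0.366647 + 1.326832 = 2.2165

2.2165 bits


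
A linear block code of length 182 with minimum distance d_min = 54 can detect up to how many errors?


Detection capability = d_min - 1 = 54 - 1 = 53

53 errors


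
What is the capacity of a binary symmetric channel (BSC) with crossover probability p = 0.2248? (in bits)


H(p) = -p*log2(p) - (1-p)*log2(1-p) = -0.2248*log2(0.2248) - 0.7752*log2(0.7752) = 0.484059 + 0.284777 = 0.7688. C = 1 - H(p) = 1 - 0.7688 = 0.2312

0.2312 bits


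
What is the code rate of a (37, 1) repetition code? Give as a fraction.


Rate = k/n = 1/37

1/37


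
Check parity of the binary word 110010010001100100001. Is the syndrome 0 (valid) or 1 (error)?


Syndrome = XOR of all bits = 1 XOR 1 XOR 0 XOR 0 XOR 1 XOR 0 XOR 0 XOR 1 XOR 0 XOR 0 XOR 0 XOR 1 XOR 1 XOR 0 XOR 0 XOR 1 XOR 0 XOR 0 XOR 0 XOR 0 XOR 1 = 0

0


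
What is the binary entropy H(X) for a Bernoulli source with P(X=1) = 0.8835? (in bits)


H = -p*log2(p) - (1-p)*log2(1-p). -0.8835*log2(0.8835) = 0.157880; -0.1165*log2(0.1165) = 0.361336. H = 0.157880 + 0.361336 = 0.5192

0.5192 bits


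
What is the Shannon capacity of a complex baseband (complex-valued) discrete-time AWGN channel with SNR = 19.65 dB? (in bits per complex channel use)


SNR_linear = 10^(19.65/10) = 92.2571; C = log2(1 + SNR_linear) = log2(1 + 92.2571) = 6.5431

6.5431 bits/channel use


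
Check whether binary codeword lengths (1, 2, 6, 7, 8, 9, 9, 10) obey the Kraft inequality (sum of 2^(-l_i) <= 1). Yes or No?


Kraft sum = sum(2^(-l_i)) = 0.7822, need <= 1. Result: satisfied (a binary prefix-free code with these lengths exists)

Yes


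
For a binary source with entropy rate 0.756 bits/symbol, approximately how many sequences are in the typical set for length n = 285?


log2|A_typical| = nH = 285 * 0.756 = 215.46, so |A_typical| ~ 2^215.46 = 7.243e+64

7.243e+64


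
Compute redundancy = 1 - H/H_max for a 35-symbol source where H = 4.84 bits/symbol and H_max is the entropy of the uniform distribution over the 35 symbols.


H_max = log2(K) = log2(35) = 5.1293 bits/symbol. Redundancy = 1 - H/H_max = 1 - 4.84/5.1293 = 1 - 0.9436 = 0.0564

0.0564


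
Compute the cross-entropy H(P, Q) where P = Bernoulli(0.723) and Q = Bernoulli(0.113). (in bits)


H(P,Q) = -p*log2(q) - (1-p)*log2(1-q). -0.723*log2(0.113) = 2.274273; -0.277*log2(0.887) = 0.047919. H(P,Q) = 2.274273 + 0.047919 = 2.3222

2.3222 bits


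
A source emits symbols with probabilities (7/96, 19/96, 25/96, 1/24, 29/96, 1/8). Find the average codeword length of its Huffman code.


Huffman construction (repeatedly merge the two least-probable nodes; each merge adds 1 bit to every symbol beneath it): 1/24 + 7/96 = 11/96; 11/96 + 1/8 = 23/96; 19/96 + 23/96 = 7/16; 25/96 + 29/96 = 9/16; 7/16 + 9/16 = 1. Resulting codeword lengths (in the order the probabilities were given): (4, 2, 2, 4, 2, 3). L_avg = sum(p_i * l_i) = 7/96*4 + 19/96*2 + 25/96*2 + 1/24*4 + 29/96*2 + 1/8*3 = 113/48 = 2.3542

2.3542 bits


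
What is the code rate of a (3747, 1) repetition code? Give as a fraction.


Rate = k/n = 1/3747

1/3747


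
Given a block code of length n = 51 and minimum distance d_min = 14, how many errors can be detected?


Detection capability = d_min - 1 = 14 - 1 = 13

13 errors


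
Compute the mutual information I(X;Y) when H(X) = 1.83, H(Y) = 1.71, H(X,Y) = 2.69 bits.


I(X;Y) = H(X) + H(Y) - H(X,Y) = 1.83 + 1.71 - 2.69 = 0.85

0.85 bits


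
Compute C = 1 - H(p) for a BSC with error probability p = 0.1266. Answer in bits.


H(p) = -p*log2(p) - (1-p)*log2(1-p) = -0.1266*log2(0.1266) - 0.8734*log2(0.8734) = 0.377477 + 0.170562 = 0.548. C = 1 - H(p) = 1 - 0.548 = 0.452

0.452 bits


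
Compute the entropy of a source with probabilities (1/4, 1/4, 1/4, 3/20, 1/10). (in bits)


H = -sum(p_i * log2(p_i)). Terms: -(1/4)*log2(1/4) = 0.500000; -(1/4)*log2(1/4) = 0.500000; -(1/4)*log2(1/4) = 0.500000; -(3/20)*log2(3/20) = 0.410545; -(1/10)*log2(1/10) = 0.332193. H = 0.500000 + 0.500000 + 0.500000 + 0.410545 + 0.332193 = 2.2427

2.2427 bits


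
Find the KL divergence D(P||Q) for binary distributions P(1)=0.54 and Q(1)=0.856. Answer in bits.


KL = p*log2(p/q) + (1-p)*log2((1-p)/(1-q)) = 0.54*log2(0.54/0.856) + 0.46*log2(0.46/0.144) = 0.4118

0.4118 bits


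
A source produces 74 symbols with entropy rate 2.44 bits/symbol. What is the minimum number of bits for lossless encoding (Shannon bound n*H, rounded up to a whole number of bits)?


Minimum bits >= n * H = 74 * 2.44 = 180.56, rounded up to a whole number of bits = 181

181 bits


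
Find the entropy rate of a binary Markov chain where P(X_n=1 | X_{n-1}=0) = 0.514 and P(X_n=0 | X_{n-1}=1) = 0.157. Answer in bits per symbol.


Stationary distribution: pi_0 = p10/(p01+p10) = 0.234, pi_1 = 0.766. Entropy rate H' = pi_0*H(p01) + pi_1*H(p10) = 0.234*0.9994 + 0.766*0.6271 = 0.7142

0.7142 bits/symbol


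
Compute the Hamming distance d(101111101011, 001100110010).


Count differing positions: ^ . . . ^ ^ . ^ ^ . . ^ = 6 differences

6


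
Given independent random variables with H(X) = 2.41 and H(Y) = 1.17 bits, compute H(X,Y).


For independent variables, H(X,Y) = H(X) + H(Y) = 2.41 + 1.17 = 3.58

3.58 bits


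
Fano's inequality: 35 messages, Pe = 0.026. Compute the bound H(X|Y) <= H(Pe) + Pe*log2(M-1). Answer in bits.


H(Pe) = -Pe*log2(Pe) - (1-Pe)*log2(1-Pe) = -0.026*log2(0.026) - 0.974*log2(0.974) = 0.136899 + 0.037018 = 0.1739. Pe*log2(M-1) = 0.026*log2(34) = 0.132274. Bound = H(Pe) + Pe*log2(M-1) = 0.136899 + 0.037018 + 0.132274 = 0.3062

0.3062 bits


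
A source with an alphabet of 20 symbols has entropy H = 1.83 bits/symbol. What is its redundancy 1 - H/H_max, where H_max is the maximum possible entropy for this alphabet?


H_max = log2(K) = log2(20) = 4.3219 bits/symbol. Redundancy = 1 - H/H_max = 1 - 1.83/4.3219 = 1 - 0.4234 = 0.5766

0.5766


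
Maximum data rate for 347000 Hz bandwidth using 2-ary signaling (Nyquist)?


Rate = 2 * B * log2(M) = 2 * 347000 * 1.0 = 694000.0

694000.0 bps


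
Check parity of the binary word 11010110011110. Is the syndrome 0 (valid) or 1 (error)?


Syndrome = XOR of all bits = 1 XOR 1 XOR 0 XOR 1 XOR 0 XOR 1 XOR 1 XOR 0 XOR 0 XOR 1 XOR 1 XOR 1 XOR 1 XOR 0 = 1

1


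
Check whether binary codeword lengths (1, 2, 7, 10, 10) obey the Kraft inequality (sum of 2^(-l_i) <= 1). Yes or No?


Kraft sum = sum(2^(-l_i)) = 0.7598, need <= 1. Result: satisfied (a binary prefix-free code with these lengths exists)

Yes


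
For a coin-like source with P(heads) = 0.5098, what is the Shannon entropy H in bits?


H = -p*log2(p) - (1-p)*log2(1-p). -0.5098*log2(0.5098) = 0.495524; -0.4902*log2(0.4902) = 0.504199. H = 0.495524 + 0.504199 = 0.9997

0.9997 bits


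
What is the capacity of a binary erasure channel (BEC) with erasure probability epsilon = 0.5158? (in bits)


C = 1 - epsilon = 1 - 0.5158 = 0.4842

0.4842 bits


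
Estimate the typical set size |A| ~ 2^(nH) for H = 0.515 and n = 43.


log2|A_typical| = nH = 43 * 0.515 = 22.145, so |A_typical| ~ 2^22.145 = 4.638e+06

4.638e+06


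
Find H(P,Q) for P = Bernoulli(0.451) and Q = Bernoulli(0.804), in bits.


H(P,Q) = -p*log2(q) - (1-p)*log2(1-q). -0.451*log2(0.804) = 0.141944; -0.549*log2(0.196) = 1.290740. H(P,Q) = 0.141944 + 1.290740 = 1.4327

1.4327 bits


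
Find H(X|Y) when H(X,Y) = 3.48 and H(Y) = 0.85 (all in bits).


H(X|Y) = H(X,Y) - H(Y) = 3.48 - 0.85 = 2.63

2.63 bits


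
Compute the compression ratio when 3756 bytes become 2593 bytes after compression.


Ratio = original / compressed = 3756 / 2593 = 1.4485

1.4485


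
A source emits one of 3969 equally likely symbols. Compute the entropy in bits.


H = log2(n) = log2(3969) = 11.9546

11.9546 bits


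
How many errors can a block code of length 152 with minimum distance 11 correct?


Correction capability = floor((d-1)/2) = floor((11-1)/2) = 5

5 errors


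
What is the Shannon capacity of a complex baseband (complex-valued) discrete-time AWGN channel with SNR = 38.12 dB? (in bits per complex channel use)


SNR_linear = 10^(38.12/10) = 6486.3443; C = log2(1 + SNR_linear) = log2(1 + 6486.3443) = 12.6634

12.6634 bits/channel use


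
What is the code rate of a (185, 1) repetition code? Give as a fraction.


Rate = k/n = 1/185

1/185


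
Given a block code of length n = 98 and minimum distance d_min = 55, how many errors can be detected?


Detection capability = d_min - 1 = 55 - 1 = 54

54 errors


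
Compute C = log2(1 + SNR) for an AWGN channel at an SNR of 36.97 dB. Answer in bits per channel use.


SNR_linear = 10^(36.97/10) = 4977.3708; C = log2(1 + SNR_linear) = log2(1 + 4977.3708) = 12.2815

12.2815 bits/channel use


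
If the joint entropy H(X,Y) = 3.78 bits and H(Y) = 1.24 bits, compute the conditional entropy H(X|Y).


H(X|Y) = H(X,Y) - H(Y) = 3.78 - 1.24 = 2.54

2.54 bits


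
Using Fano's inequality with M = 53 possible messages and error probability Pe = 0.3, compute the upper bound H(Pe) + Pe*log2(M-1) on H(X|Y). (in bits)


H(Pe) = -Pe*log2(Pe) - (1-Pe)*log2(1-Pe) = -0.3*log2(0.3) - 0.7*log2(0.7) = 0.521090 + 0.360201 = 0.8813. Pe*log2(M-1) = 0.3*log2(52) = 1.710132. Bound = H(Pe) + Pe*log2(M-1) = 0.521090 + 0.360201 + 1.710132 = 2.5914

2.5914 bits


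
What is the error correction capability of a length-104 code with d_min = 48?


Correction capability = floor((d-1)/2) = floor((48-1)/2) = 23

23 errors


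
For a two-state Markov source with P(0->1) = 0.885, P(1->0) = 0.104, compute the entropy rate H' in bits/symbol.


Stationary distribution: pi_0 = p10/(p01+p10) = 0.1052, pi_1 = 0.8948. Entropy rate H' = pi_0*H(p01) + pi_1*H(p10) = 0.1052*0.5148 + 0.8948*0.4815 = 0.485

0.485 bits/symbol


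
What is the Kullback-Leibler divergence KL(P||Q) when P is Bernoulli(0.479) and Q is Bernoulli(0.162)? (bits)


KL = p*log2(p/q) + (1-p)*log2((1-p)/(1-q)) = 0.479*log2(0.479/0.162) + 0.521*log2(0.521/0.838) = 0.3919

0.3919 bits


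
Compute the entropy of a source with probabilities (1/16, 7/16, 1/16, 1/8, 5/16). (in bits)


H = -sum(p_i * log2(p_i)). Terms: -(1/16)*log2(1/16) = 0.250000; -(7/16)*log2(7/16) = 0.521782; -(1/16)*log2(1/16) = 0.250000; -(1/8)*log2(1/8) = 0.375000; -(5/16)*log2(5/16) = 0.524397. H = 0.250000 + 0.521782 + 0.250000 + 0.375000 + 0.524397 = 1.9212

1.9212 bits


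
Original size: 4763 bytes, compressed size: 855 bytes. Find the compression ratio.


Ratio = original / compressed = 4763 / 855 = 5.5708

5.5708


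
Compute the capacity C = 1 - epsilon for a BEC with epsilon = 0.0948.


C = 1 - epsilon = 1 - 0.0948 = 0.9052

0.9052 bits


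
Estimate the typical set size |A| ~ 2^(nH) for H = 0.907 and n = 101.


log2|A_typical| = nH = 101 * 0.907 = 91.607, so |A_typical| ~ 2^91.607 = 3.771e+27

3.771e+27


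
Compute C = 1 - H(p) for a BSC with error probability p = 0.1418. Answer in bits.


H(p) = -p*log2(p) - (1-p)*log2(1-p) = -0.1418*log2(0.1418) - 0.8582*log2(0.8582) = 0.399602 + 0.189331 = 0.5889. C = 1 - H(p) = 1 - 0.5889 = 0.4111

0.4111 bits


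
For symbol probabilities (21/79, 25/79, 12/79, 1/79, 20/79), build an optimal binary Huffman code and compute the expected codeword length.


Huffman construction (repeatedly merge the two least-probable nodes; each merge adds 1 bit to every symbol beneath it): 1/79 + 12/79 = 13/79; 13/79 + 20/79 = 33/79; 21/79 + 25/79 = 46/79; 33/79 + 46/79 = 1. Resulting codeword lengths (in the order the probabilities were given): (2, 2, 3, 3, 2). L_avg = sum(p_i * l_i) = 21/79*2 + 25/79*2 + 12/79*3 + 1/79*3 + 20/79*2 = 171/79 = 2.1646

2.1646 bits


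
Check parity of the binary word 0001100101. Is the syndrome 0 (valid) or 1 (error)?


Syndrome = XOR of all bits = 0 XOR 0 XOR 0 XOR 1 XOR 1 XOR 0 XOR 0 XOR 1 XOR 0 XOR 1 = 0

0


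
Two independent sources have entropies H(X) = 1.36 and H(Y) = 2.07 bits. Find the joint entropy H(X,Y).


For independent variables, H(X,Y) = H(X) + H(Y) = 1.36 + 2.07 = 3.43

3.43 bits


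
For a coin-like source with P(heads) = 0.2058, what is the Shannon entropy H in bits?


H = -p*log2(p) - (1-p)*log2(1-p). -0.2058*log2(0.2058) = 0.469365; -0.7942*log2(0.7942) = 0.264013. H = 0.469365 + 0.264013 = 0.7334

0.7334 bits


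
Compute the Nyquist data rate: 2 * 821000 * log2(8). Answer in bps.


Rate = 2 * B * log2(M) = 2 * 821000 * 3.0 = 4926000.0

4926000.0 bps


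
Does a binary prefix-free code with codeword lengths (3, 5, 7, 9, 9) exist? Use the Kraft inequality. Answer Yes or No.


Kraft sum = sum(2^(-l_i)) = 0.168, need <= 1. Result: satisfied (a binary prefix-free code with these lengths exists)

Yes


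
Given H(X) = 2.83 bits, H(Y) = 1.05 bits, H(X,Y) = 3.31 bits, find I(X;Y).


I(X;Y) = H(X) + H(Y) - H(X,Y) = 2.83 + 1.05 - 3.31 = 0.57

0.57 bits


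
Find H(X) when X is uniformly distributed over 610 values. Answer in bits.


H = log2(n) = log2(610) = 9.2527

9.2527 bits


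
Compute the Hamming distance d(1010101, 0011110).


Count differing positions: ^ . . ^ . ^ ^ = 4 differences

4


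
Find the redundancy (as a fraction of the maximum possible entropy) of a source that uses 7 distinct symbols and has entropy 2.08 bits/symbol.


H_max = log2(K) = log2(7) = 2.8074 bits/symbol. Redundancy = 1 - H/H_max = 1 - 2.08/2.8074 = 1 - 0.7409 = 0.2591

0.2591


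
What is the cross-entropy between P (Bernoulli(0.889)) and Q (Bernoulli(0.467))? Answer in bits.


H(P,Q) = -p*log2(q) - (1-p)*log2(1-q). -0.889*log2(0.467) = 0.976571; -0.111*log2(0.533) = 0.100765. H(P,Q) = 0.976571 + 0.100765 = 1.0773

1.0773 bits


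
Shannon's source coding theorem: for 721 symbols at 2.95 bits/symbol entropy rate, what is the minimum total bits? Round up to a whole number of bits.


Minimum bits >= n * H = 721 * 2.95 = 2126.95, rounded up to a whole number of bits = 2127

2127 bits


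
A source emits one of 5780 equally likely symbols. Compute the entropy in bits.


H = log2(n) = log2(5780) = 12.4969

12.4969 bits


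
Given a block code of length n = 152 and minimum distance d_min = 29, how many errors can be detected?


Detection capability = d_min - 1 = 29 - 1 = 28

28 errors


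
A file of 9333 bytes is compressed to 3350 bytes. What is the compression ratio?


Ratio = original / compressed = 9333 / 3350 = 2.786

2.786


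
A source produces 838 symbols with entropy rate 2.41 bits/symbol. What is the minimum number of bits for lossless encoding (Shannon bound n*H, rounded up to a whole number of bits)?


Minimum bits >= n * H = 838 * 2.41 = 2019.58, rounded up to a whole number of bits = 2020

2020 bits


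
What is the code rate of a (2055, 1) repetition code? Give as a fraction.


Rate = k/n = 1/2055

1/2055


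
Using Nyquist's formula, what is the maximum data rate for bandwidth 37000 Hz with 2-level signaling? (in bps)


Rate = 2 * B * log2(M) = 2 * 37000 * 1.0 = 74000.0

74000.0 bps


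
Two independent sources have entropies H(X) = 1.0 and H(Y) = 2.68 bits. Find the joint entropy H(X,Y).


For independent variables, H(X,Y) = H(X) + H(Y) = 1.0 + 2.68 = 3.68

3.68 bits


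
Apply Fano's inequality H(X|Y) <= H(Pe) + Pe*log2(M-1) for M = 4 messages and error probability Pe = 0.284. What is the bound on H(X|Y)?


H(Pe) = -Pe*log2(Pe) - (1-Pe)*log2(1-Pe) = -0.284*log2(0.284) - 0.716*log2(0.716) = 0.515755 + 0.345089 = 0.8608. Pe*log2(M-1) = 0.284*log2(3) = 0.450129. Bound = H(Pe) + Pe*log2(M-1) = 0.515755 + 0.345089 + 0.450129 = 1.311

1.311 bits


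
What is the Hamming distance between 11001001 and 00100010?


Count differing positions: ^ ^ ^ . ^ . ^ ^ = 6 differences

6


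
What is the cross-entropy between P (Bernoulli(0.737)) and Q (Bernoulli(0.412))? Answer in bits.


H(P,Q) = -p*log2(q) - (1-p)*log2(1-q). -0.737*log2(0.412) = 0.942832; -0.263*log2(0.588) = 0.201487. H(P,Q) = 0.942832 + 0.201487 = 1.1443

1.1443 bits


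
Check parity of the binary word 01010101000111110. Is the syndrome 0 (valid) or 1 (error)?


Syndrome = XOR of all bits = 0 XOR 1 XOR 0 XOR 1 XOR 0 XOR 1 XOR 0 XOR 1 XOR 0 XOR 0 XOR 0 XOR 1 XOR 1 XOR 1 XOR 1 XOR 1 XOR 0 = 1

1


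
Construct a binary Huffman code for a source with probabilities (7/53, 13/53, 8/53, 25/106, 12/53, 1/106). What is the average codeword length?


Huffman construction (repeatedly merge the two least-probable nodes; each merge adds 1 bit to every symbol beneath it): 1/106 + 7/53 = 15/106; 15/106 + 8/53 = 31/106; 12/53 + 25/106 = 49/106; 13/53 + 31/106 = 57/106; 49/106 + 57/106 = 1. Resulting codeword lengths (in the order the probabilities were given): (4, 2, 3, 2, 2, 4). L_avg = sum(p_i * l_i) = 7/53*4 + 13/53*2 + 8/53*3 + 25/106*2 + 12/53*2 + 1/106*4 = 129/53 = 2.434

2.434 bits


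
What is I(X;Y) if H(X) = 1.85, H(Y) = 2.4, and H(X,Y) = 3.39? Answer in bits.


I(X;Y) = H(X) + H(Y) - H(X,Y) = 1.85 + 2.4 - 3.39 = 0.86

0.86 bits


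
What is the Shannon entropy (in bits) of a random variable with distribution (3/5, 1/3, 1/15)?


H = -sum(p_i * log2(p_i)). Terms: -(3/5)*log2(3/5) = 0.442179; -(1/3)*log2(1/3) = 0.528321; -(1/15)*log2(1/15) = 0.260459. H = 0.442179 + 0.528321 + 0.260459 = 1.231

1.231 bits


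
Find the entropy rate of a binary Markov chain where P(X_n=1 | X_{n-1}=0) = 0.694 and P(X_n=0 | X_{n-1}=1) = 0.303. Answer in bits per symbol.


Stationary distribution: pi_0 = p10/(p01+p10) = 0.3039, pi_1 = 0.6961. Entropy rate H' = pi_0*H(p01) + pi_1*H(p10) = 0.3039*0.8885 + 0.6961*0.8849 = 0.886

0.886 bits/symbol


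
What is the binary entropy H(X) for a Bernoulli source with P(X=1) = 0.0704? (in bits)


H = -p*log2(p) - (1-p)*log2(1-p). -0.0704*log2(0.0704) = 0.269511; -0.9296*log2(0.9296) = 0.097904. H = 0.269511 + 0.097904 = 0.3674

0.3674 bits


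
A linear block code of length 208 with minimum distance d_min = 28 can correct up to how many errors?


Correction capability = floor((d-1)/2) = floor((28-1)/2) = 13

13 errors


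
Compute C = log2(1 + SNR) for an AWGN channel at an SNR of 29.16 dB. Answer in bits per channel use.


SNR_linear = 10^(29.16/10) = 824.1381; C = log2(1 + SNR_linear) = log2(1 + 824.1381) = 9.6885

9.6885 bits/channel use


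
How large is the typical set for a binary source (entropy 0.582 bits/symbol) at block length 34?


log2|A_typical| = nH = 34 * 0.582 = 19.788, so |A_typical| ~ 2^19.788 = 9.053e+05

9.053e+05


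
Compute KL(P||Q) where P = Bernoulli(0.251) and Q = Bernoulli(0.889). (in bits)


KL = p*log2(p/q) + (1-p)*log2((1-p)/(1-q)) = 0.251*log2(0.251/0.889) + 0.749*log2(0.749/0.111) = 1.6051

1.6051 bits


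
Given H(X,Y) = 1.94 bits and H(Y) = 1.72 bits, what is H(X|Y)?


H(X|Y) = H(X,Y) - H(Y) = 1.94 - 1.72 = 0.22

0.22 bits


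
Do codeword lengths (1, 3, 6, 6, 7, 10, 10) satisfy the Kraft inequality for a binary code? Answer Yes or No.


Kraft sum = sum(2^(-l_i)) = 0.666, need <= 1. Result: satisfied (a binary prefix-free code with these lengths exists)

Yes


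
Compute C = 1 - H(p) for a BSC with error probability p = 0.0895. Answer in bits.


H(p) = -p*log2(p) - (1-p)*log2(1-p) = -0.0895*log2(0.0895) - 0.9105*log2(0.9105) = 0.311636 + 0.123162 = 0.4348. C = 1 - H(p) = 1 - 0.4348 = 0.5652

0.5652 bits


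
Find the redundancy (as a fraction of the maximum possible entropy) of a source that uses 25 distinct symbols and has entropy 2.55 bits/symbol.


H_max = log2(K) = log2(25) = 4.6439 bits/symbol. Redundancy = 1 - H/H_max = 1 - 2.55/4.6439 = 1 - 0.5491 = 0.4509

0.4509


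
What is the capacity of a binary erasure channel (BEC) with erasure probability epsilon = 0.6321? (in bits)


C = 1 - epsilon = 1 - 0.6321 = 0.3679

0.3679 bits


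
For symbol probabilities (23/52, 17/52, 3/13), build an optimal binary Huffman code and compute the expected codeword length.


Huffman construction (repeatedly merge the two least-probable nodes; each merge adds 1 bit to every symbol beneath it): 3/13 + 17/52 = 29/52; 23/52 + 29/52 = 1. Resulting codeword lengths (in the order the probabilities were given): (1, 2, 2). L_avg = sum(p_i * l_i) = 23/52*1 + 17/52*2 + 3/13*2 = 81/52 = 1.5577

1.5577 bits


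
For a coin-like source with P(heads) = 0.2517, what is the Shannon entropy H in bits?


H = -p*log2(p) - (1-p)*log2(1-p). -0.2517*log2(0.2517) = 0.500939; -0.7483*log2(0.7483) = 0.313022. H = 0.500939 + 0.313022 = 0.814

0.814 bits


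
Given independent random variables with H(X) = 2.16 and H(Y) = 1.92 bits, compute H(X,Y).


For independent variables, H(X,Y) = H(X) + H(Y) = 2.16 + 1.92 = 4.08

4.08 bits


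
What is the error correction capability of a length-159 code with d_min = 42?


Correction capability = floor((d-1)/2) = floor((42-1)/2) = 20

20 errors


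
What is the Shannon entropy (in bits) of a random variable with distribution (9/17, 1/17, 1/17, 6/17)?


H = -sum(p_i * log2(p_i)). Terms: -(9/17)*log2(9/17) = 0.485755; -(1/17)*log2(1/17) = 0.240439; -(1/17)*log2(1/17) = 0.240439; -(6/17)*log2(6/17) = 0.530294. H = 0.485755 + 0.240439 + 0.240439 + 0.530294 = 1.4969

1.4969 bits


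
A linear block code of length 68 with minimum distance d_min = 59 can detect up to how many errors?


Detection capability = d_min - 1 = 59 - 1 = 58

58 errors


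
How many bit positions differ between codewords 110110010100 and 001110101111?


Count differing positions: ^ ^ ^ . . . ^ ^ ^ . ^ ^ = 8 differences

8


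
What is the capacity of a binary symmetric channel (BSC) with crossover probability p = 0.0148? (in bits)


H(p) = -p*log2(p) - (1-p)*log2(1-p) = -0.0148*log2(0.0148) - 0.9852*log2(0.9852) = 0.089958 + 0.021193 = 0.1112. C = 1 - H(p) = 1 - 0.1112 = 0.8888

0.8888 bits


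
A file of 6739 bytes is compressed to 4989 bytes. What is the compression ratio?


Ratio = original / compressed = 6739 / 4989 = 1.3508

1.3508


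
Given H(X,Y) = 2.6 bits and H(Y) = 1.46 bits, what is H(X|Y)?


H(X|Y) = H(X,Y) - H(Y) = 2.6 - 1.46 = 1.14

1.14 bits


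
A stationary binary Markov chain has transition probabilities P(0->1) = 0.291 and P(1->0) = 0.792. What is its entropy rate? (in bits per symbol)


Stationary distribution: pi_0 = p10/(p01+p10) = 0.7313, pi_1 = 0.2687. Entropy rate H' = pi_0*H(p01) + pi_1*H(p10) = 0.7313*0.87 + 0.2687*0.7376 = 0.8344

0.8344 bits/symbol


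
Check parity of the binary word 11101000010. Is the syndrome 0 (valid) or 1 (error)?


Syndrome = XOR of all bits = 1 XOR 1 XOR 1 XOR 0 XOR 1 XOR 0 XOR 0 XOR 0 XOR 0 XOR 1 XOR 0 = 1

1


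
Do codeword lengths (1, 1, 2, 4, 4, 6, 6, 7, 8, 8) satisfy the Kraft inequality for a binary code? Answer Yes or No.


Kraft sum = sum(2^(-l_i)) = 1.4219, need <= 1. Result: violated (a binary prefix-free code with these lengths cannot exist)

No


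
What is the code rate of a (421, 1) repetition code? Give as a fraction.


Rate = k/n = 1/421

1/421


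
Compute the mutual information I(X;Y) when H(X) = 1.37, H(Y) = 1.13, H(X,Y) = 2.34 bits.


I(X;Y) = H(X) + H(Y) - H(X,Y) = 1.37 + 1.13 - 2.34 = 0.16

0.16 bits


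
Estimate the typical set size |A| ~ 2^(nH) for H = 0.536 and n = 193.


log2|A_typical| = nH = 193 * 0.536 = 103.448, so |A_typical| ~ 2^103.448 = 1.383e+31

1.383e+31


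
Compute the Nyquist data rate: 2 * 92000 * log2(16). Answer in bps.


Rate = 2 * B * log2(M) = 2 * 92000 * 4.0 = 736000.0

736000.0 bps


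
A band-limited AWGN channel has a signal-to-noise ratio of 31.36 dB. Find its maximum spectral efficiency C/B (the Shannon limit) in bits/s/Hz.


SNR_linear = 10^(31.36/10) = 1367.7288; C/B = log2(1 + SNR_linear) = log2(1 + 1367.7288) = 10.4186

10.4186 bits/s/Hz
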